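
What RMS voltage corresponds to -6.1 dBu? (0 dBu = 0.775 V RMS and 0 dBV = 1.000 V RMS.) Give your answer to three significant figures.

V = 0.775 V × 10^(-6.1/20).
= 0.775 × 0.4955 = 0.384 V.

0.384 V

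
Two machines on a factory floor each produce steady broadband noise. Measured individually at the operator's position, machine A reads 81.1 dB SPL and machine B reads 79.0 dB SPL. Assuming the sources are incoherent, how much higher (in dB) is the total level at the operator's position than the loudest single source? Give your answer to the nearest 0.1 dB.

Uncorrelated sources add in intensity (power), not in dB.
L_total = 10·log₁₀(10^(81.1/10) + 10^(79.0/10)) = 83.19 dB SPL.
Excess over the loudest (81.1 dB): 83.19 − 81.1 = 2.1 dB.

2.1 dB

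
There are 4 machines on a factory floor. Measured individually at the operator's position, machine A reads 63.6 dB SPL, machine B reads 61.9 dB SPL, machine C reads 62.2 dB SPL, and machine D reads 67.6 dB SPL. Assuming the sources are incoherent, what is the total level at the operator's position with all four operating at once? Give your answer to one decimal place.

70.5 dB SPL

Add the sources as powers (linear), then convert back to dB:
L_total = 10·log₁₀(10^(63.6/10) + 10^(61.9/10) + 10^(62.2/10) + 10^(67.6/10)) = 10·log₁₀(11250000) = 70.5 dB SPL.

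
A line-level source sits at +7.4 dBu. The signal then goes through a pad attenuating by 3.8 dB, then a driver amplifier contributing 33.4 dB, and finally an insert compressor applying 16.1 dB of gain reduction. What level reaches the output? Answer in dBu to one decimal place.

Cascaded gains and losses add directly in dB.
+7.4 − 3.8 + 33.4 − 16.1 = +20.9 dBu.

+20.9 dBu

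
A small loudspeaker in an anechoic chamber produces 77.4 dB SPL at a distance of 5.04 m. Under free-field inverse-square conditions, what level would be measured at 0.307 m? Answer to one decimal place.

For a point source in a free field, ΔL = −20·log₁₀(d₂/d₁).
ΔL = −20·log₁₀(0.307/5.04) = 24.31 dB, so L₂ = 77.4 + (24.31) = 101.7 dB SPL.

101.7 dB SPL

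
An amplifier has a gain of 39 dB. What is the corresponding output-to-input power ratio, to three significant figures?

7940

Power ratio = 10^(dB/10).
10^(39/10) = 10^(3.900) = 7940.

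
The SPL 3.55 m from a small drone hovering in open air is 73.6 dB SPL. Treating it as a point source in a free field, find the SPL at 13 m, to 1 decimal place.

62.3 dB SPL

For a point source in a free field, ΔL = −20·log₁₀(d₂/d₁).
ΔL = −20·log₁₀(13/3.55) = -11.27 dB, so L₂ = 73.6 + (-11.27) = 62.3 dB SPL.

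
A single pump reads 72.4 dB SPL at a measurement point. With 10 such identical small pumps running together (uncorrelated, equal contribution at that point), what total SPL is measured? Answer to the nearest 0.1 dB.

10 equal incoherent sources raise the level by 10·log₁₀(10) = 10.00 dB.
L_total = 72.4 + 10.00 = 82.4 dB SPL.

82.4 dB SPL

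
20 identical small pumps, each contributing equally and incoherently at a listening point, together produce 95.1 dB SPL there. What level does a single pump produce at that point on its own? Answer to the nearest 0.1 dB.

82.1 dB SPL

20 equal incoherent sources add 10·log₁₀(20) = 13.01 dB over one source.
L_one = 95.1 − 13.01 = 82.1 dB SPL.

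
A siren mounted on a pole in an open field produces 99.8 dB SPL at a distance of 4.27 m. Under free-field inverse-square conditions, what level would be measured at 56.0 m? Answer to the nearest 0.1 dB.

77.4 dB SPL

Inverse-square spreading gives ΔL = −20·log₁₀(d₂/d₁).
ΔL = −20·log₁₀(56.0/4.27) = -22.36 dB, so L₂ = 99.8 + (-22.36) = 77.4 dB SPL.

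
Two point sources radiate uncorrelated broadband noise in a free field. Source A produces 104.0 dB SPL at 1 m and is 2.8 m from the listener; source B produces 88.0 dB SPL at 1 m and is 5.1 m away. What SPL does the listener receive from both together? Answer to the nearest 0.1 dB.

At the listener: L_A = 104.0 − 20·log₁₀(2.8) = 95.06 dB; L_B = 88.0 − 20·log₁₀(5.1) = 73.85 dB.
Combined: 10·log₁₀(10^(95.06/10)+10^(73.85/10)) = 95.1 dB SPL.

95.1 dB SPL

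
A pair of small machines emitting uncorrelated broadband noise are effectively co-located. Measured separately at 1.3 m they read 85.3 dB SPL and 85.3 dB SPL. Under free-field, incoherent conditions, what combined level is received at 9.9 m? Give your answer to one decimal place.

70.7 dB SPL

Combined at 1.3 m: 10·log₁₀(10^(85.3/10)+10^(85.3/10)) = 88.31 dB SPL.
Then apply −20·log₁₀(9.9/1.3) = -17.63 dB → 70.7 dB SPL.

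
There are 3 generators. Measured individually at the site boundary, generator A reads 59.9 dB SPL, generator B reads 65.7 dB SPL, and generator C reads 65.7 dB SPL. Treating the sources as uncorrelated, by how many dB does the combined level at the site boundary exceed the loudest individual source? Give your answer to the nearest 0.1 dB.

3.5 dB

Add the sources as powers (linear), then convert back to dB:
L_total = 10·log₁₀(10^(59.9/10) + 10^(65.7/10) + 10^(65.7/10)) = 69.25 dB SPL.
Excess over the loudest (65.7 dB): 69.25 − 65.7 = 3.5 dB.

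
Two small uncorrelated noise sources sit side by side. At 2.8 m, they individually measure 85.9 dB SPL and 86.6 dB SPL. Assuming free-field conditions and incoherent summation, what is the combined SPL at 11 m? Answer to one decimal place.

77.4 dB SPL

Combined at 2.8 m: 10·log₁₀(10^(85.9/10)+10^(86.6/10)) = 89.27 dB SPL.
Then apply −20·log₁₀(11/2.8) = -11.88 dB → 77.4 dB SPL.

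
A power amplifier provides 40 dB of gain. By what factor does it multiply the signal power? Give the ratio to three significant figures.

10000

Power ratio = 10^(dB/10).
10^(40/10) = 10^(4.000) = 10000.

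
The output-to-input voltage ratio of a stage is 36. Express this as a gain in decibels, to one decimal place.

31.1 dB

Voltage is an amplitude quantity, so gain = 20·log₁₀(V_out/V_in).
20·log₁₀(36) = 31.1 dB.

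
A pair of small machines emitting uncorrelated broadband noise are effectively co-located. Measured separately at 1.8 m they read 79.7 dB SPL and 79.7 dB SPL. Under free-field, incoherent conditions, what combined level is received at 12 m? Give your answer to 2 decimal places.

Combined at 1.8 m: 10·log₁₀(10^(79.7/10)+10^(79.7/10)) = 82.710 dB SPL.
Then apply −20·log₁₀(12/1.8) = -16.478 dB → 66.23 dB SPL.

66.23 dB SPL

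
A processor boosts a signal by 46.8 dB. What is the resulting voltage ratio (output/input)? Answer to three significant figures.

219

Voltage ratio = 10^(dB/20).
10^(46.8/20) = 10^(2.340) = 219.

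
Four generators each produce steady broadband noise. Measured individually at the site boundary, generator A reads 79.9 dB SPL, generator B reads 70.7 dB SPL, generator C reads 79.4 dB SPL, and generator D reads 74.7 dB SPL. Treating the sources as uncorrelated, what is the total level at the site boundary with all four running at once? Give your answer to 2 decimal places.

83.54 dB SPL

Incoherent sources sum as intensities:
L_total = 10·log₁₀(10^(79.9/10) + 10^(70.7/10) + 10^(79.4/10) + 10^(74.7/10)) = 10·log₁₀(226100000) = 83.54 dB SPL.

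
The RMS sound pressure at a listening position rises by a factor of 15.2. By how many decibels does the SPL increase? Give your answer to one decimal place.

Sound pressure is an amplitude quantity: ΔL = 20·log₁₀(p₂/p₁).
20·log₁₀(15.2) = 23.6 dB.

23.6 dB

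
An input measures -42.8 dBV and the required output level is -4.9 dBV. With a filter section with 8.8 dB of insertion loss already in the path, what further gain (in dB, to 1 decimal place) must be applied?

The required make-up gain is the shortfall in the dB sum.
G = -4.9 − (-42.8) + 8.8 = 46.7 dB.

46.7 dB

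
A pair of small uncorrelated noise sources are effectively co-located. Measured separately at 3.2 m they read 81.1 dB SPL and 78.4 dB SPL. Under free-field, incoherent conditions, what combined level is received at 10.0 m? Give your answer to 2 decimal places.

73.07 dB SPL

Combined at 3.2 m: 10·log₁₀(10^(81.1/10)+10^(78.4/10)) = 82.967 dB SPL.
Then apply −20·log₁₀(10.0/3.2) = -9.897 dB → 73.07 dB SPL.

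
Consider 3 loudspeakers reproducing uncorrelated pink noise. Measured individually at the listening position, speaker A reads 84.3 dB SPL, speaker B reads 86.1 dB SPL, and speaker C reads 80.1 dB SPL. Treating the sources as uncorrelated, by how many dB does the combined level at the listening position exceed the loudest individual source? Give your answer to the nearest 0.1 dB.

2.8 dB

Incoherent sources sum as intensities:
L_total = 10·log₁₀(10^(84.3/10) + 10^(86.1/10) + 10^(80.1/10)) = 88.91 dB SPL.
Excess over the loudest (86.1 dB): 88.91 − 86.1 = 2.8 dB.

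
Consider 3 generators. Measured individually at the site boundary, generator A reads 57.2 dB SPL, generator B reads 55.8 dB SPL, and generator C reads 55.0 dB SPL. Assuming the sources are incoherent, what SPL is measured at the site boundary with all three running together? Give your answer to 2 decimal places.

Add the sources as powers (linear), then convert back to dB:
L_total = 10·log₁₀(10^(57.2/10) + 10^(55.8/10) + 10^(55.0/10)) = 10·log₁₀(1221000) = 60.87 dB SPL.

60.87 dB SPL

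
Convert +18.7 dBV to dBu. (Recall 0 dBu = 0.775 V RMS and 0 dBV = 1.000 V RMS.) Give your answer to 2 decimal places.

The offset between the scales is 20·log₁₀(0.775/1.000) = −2.214 dB.
So dBu = +18.7 + 2.214 = +20.91 dBu.

+20.91 dBu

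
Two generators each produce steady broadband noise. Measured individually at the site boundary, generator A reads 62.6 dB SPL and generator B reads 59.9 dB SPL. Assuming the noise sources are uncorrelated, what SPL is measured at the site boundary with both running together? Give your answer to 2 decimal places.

Add the sources as powers (linear), then convert back to dB:
L_total = 10·log₁₀(10^(62.6/10) + 10^(59.9/10)) = 10·log₁₀(2797000) = 64.47 dB SPL.

64.47 dB SPL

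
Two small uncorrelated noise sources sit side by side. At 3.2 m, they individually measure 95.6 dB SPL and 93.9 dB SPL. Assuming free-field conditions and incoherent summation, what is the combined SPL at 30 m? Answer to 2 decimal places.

Combined at 3.2 m: 10·log₁₀(10^(95.6/10)+10^(93.9/10)) = 97.843 dB SPL.
Then apply −20·log₁₀(30/3.2) = -19.439 dB → 78.40 dB SPL.

78.40 dB SPL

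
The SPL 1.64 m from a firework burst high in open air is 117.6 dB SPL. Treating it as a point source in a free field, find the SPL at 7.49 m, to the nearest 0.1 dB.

104.4 dB SPL

For a point source in a free field, ΔL = −20·log₁₀(d₂/d₁).
ΔL = −20·log₁₀(7.49/1.64) = -13.19 dB, so L₂ = 117.6 + (-13.19) = 104.4 dB SPL.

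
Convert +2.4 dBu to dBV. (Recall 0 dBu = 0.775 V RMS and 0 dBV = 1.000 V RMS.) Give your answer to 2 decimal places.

The offset between the scales is 20·log₁₀(0.775/1.000) = −2.214 dB.
So dBV = +2.4 − 2.214 = +0.19 dBV.

+0.19 dBV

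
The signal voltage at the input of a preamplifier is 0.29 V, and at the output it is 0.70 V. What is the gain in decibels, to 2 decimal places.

7.65 dB

Voltage ratio → dB uses the 20·log₁₀ form:
20·log₁₀(0.70/0.29) = 20·log₁₀(2.414) = 7.65 dB.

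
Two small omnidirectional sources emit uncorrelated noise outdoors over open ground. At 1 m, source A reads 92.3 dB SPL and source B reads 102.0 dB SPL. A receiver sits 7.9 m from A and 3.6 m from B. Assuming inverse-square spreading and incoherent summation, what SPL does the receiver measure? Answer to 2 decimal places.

90.97 dB SPL

At the listener: L_A = 92.3 − 20·log₁₀(7.9) = 74.347 dB; L_B = 102.0 − 20·log₁₀(3.6) = 90.874 dB.
Combined: 10·log₁₀(10^(74.347/10)+10^(90.874/10)) = 90.97 dB SPL.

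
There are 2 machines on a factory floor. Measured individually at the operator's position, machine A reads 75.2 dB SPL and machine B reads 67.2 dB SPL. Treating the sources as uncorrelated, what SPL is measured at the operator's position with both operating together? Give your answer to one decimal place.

75.8 dB SPL

Uncorrelated sources add in intensity (power), not in dB.
L_total = 10·log₁₀(10^(75.2/10) + 10^(67.2/10)) = 10·log₁₀(38360000) = 75.8 dB SPL.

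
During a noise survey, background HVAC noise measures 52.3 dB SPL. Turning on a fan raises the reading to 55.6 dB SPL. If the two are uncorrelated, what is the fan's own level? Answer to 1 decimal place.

52.9 dB SPL

Subtract intensities: L_src = 10·log₁₀(10^(L_total/10) − 10^(L_bg/10)).
L_src = 10·log₁₀(10^(55.6/10) − 10^(52.3/10)) = 10·log₁₀(193300) = 52.9 dB SPL.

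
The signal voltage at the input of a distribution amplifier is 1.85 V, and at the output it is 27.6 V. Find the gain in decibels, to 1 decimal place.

23.5 dB

For a voltage ratio, dB = 20·log₁₀(V₂/V₁).
20·log₁₀(27.6/1.85) = 20·log₁₀(14.92) = 23.5 dB.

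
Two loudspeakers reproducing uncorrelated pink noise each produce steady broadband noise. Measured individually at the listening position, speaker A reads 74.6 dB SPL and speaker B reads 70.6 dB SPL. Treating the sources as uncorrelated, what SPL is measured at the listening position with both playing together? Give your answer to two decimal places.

76.06 dB SPL

Uncorrelated sources add in intensity (power), not in dB.
L_total = 10·log₁₀(10^(74.6/10) + 10^(70.6/10)) = 10·log₁₀(40320000) = 76.06 dB SPL.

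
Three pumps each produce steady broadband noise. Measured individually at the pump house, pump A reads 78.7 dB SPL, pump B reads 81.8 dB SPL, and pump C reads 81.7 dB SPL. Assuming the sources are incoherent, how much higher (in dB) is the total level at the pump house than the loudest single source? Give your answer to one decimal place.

3.9 dB

Uncorrelated sources add in intensity (power), not in dB.
L_total = 10·log₁₀(10^(78.7/10) + 10^(81.8/10) + 10^(81.7/10)) = 85.72 dB SPL.
Excess over the loudest (81.8 dB): 85.72 − 81.8 = 3.9 dB.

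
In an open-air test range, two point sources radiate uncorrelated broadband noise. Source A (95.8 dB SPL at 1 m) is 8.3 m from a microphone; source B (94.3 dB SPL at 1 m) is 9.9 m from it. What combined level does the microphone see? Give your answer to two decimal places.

79.17 dB SPL

At the listener: L_A = 95.8 − 20·log₁₀(8.3) = 77.418 dB; L_B = 94.3 − 20·log₁₀(9.9) = 74.387 dB.
Combined: 10·log₁₀(10^(77.418/10)+10^(74.387/10)) = 79.17 dB SPL.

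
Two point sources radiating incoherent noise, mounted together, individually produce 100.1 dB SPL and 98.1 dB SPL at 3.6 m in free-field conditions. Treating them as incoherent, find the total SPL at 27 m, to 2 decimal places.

84.72 dB SPL

Combined at 3.6 m: 10·log₁₀(10^(100.1/10)+10^(98.1/10)) = 102.224 dB SPL.
Then apply −20·log₁₀(27/3.6) = -17.501 dB → 84.72 dB SPL.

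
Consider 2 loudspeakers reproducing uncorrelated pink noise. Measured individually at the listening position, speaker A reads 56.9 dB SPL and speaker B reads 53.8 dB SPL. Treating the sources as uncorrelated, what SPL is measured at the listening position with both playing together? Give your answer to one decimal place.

Uncorrelated sources add in intensity (power), not in dB.
L_total = 10·log₁₀(10^(56.9/10) + 10^(53.8/10)) = 10·log₁₀(729700) = 58.6 dB SPL.

58.6 dB SPL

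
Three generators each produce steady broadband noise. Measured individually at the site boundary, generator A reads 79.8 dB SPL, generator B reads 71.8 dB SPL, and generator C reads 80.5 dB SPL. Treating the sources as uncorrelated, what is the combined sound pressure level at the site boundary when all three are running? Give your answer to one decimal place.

83.5 dB SPL

Incoherent sources sum as intensities:
L_total = 10·log₁₀(10^(79.8/10) + 10^(71.8/10) + 10^(80.5/10)) = 10·log₁₀(222800000) = 83.5 dB SPL.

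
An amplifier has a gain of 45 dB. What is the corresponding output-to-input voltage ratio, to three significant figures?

Voltage ratio = 10^(dB/20).
10^(45/20) = 10^(2.250) = 178.

178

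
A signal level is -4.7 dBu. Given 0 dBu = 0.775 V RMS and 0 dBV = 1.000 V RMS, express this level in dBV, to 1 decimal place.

-6.9 dBV

The offset between the scales is 20·log₁₀(0.775/1.000) = −2.214 dB.
So dBV = -4.7 − 2.214 = -6.9 dBV.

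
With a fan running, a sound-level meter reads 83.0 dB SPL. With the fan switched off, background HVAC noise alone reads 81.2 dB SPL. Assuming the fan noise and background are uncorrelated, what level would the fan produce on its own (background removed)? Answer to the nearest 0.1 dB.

78.3 dB SPL

Subtract intensities: L_src = 10·log₁₀(10^(L_total/10) − 10^(L_bg/10)).
L_src = 10·log₁₀(10^(83.0/10) − 10^(81.2/10)) = 10·log₁₀(67700000) = 78.3 dB SPL.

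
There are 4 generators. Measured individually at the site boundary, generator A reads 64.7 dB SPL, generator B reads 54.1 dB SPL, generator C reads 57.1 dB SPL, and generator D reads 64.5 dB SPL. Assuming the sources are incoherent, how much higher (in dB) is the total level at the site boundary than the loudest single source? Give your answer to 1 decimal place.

Incoherent sources sum as intensities:
L_total = 10·log₁₀(10^(64.7/10) + 10^(54.1/10) + 10^(57.1/10) + 10^(64.5/10)) = 68.16 dB SPL.
Excess over the loudest (64.7 dB): 68.16 − 64.7 = 3.5 dB.

3.5 dB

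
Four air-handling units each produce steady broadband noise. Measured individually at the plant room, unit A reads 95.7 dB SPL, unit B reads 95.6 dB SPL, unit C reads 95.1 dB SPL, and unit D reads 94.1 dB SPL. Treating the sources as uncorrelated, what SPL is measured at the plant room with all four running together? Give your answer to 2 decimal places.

101.19 dB SPL

Add the sources as powers (linear), then convert back to dB:
L_total = 10·log₁₀(10^(95.7/10) + 10^(95.6/10) + 10^(95.1/10) + 10^(94.1/10)) = 10·log₁₀(13152000000) = 101.19 dB SPL.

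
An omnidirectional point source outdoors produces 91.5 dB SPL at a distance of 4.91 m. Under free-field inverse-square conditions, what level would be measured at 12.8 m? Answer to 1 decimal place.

83.2 dB SPL

Free-field point source: level drops by 20·log₁₀ of the distance ratio.
ΔL = −20·log₁₀(12.8/4.91) = -8.32 dB, so L₂ = 91.5 + (-8.32) = 83.2 dB SPL.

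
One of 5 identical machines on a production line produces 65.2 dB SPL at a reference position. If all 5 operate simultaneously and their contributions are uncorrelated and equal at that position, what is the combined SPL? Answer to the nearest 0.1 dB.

5 equal incoherent sources raise the level by 10·log₁₀(5) = 6.99 dB.
L_total = 65.2 + 6.99 = 72.2 dB SPL.

72.2 dB SPL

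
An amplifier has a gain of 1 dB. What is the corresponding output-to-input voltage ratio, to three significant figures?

Voltage ratio = 10^(dB/20).
10^(1/20) = 10^(0.05000) = 1.12.

1.12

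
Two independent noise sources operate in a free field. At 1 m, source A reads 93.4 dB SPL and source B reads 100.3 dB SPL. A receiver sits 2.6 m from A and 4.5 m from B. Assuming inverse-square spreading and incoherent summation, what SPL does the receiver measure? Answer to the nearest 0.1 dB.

At the listener: L_A = 93.4 − 20·log₁₀(2.6) = 85.10 dB; L_B = 100.3 − 20·log₁₀(4.5) = 87.24 dB.
Combined: 10·log₁₀(10^(85.10/10)+10^(87.24/10)) = 89.3 dB SPL.

89.3 dB SPL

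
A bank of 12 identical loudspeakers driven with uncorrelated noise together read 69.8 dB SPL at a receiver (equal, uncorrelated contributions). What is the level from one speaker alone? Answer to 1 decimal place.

12 equal incoherent sources add 10·log₁₀(12) = 10.79 dB over one source.
L_one = 69.8 − 10.79 = 59.0 dB SPL.

59.0 dB SPL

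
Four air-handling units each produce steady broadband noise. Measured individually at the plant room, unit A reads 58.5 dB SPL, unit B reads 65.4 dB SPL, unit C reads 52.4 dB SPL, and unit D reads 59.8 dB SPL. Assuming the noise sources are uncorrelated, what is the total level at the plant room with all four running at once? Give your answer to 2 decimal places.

Uncorrelated sources add in intensity (power), not in dB.
L_total = 10·log₁₀(10^(58.5/10) + 10^(65.4/10) + 10^(52.4/10) + 10^(59.8/10)) = 10·log₁₀(5304000) = 67.25 dB SPL.

67.25 dB SPL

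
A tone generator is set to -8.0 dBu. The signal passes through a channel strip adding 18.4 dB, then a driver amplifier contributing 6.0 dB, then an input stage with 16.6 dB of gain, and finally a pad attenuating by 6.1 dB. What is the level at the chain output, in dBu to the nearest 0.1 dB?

+26.9 dBu

Cascaded gains and losses add directly in dB.
-8.0 + 18.4 + 6.0 + 16.6 − 6.1 = +26.9 dBu.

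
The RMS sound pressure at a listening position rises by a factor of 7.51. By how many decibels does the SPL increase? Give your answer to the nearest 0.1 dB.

17.5 dB

SPL change from a pressure ratio uses the 20·log₁₀ form:
20·log₁₀(7.51) = 17.5 dB.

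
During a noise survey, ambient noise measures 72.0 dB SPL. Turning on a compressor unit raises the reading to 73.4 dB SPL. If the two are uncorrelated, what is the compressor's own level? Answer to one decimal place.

Subtract intensities: L_src = 10·log₁₀(10^(L_total/10) − 10^(L_bg/10)).
L_src = 10·log₁₀(10^(73.4/10) − 10^(72.0/10)) = 10·log₁₀(6029000) = 67.8 dB SPL.

67.8 dB SPL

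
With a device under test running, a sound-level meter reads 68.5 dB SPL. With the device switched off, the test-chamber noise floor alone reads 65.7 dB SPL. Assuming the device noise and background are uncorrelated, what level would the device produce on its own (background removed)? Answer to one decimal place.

65.3 dB SPL

Subtract intensities: L_src = 10·log₁₀(10^(L_total/10) − 10^(L_bg/10)).
L_src = 10·log₁₀(10^(68.5/10) − 10^(65.7/10)) = 10·log₁₀(3364000) = 65.3 dB SPL.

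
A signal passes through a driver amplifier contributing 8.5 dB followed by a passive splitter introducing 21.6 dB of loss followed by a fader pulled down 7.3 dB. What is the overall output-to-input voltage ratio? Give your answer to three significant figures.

0.0955

Net gain = 8.5 + (−21.6) + (−7.3) = -20.4 dB.
Voltage ratio = 10^(-20.4/20) = 0.0955.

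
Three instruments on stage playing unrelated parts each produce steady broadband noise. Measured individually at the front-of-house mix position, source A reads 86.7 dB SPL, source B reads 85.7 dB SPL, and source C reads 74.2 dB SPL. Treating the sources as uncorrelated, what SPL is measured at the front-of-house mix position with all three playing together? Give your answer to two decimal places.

Uncorrelated sources add in intensity (power), not in dB.
L_total = 10·log₁₀(10^(86.7/10) + 10^(85.7/10) + 10^(74.2/10)) = 10·log₁₀(865600000) = 89.37 dB SPL.

89.37 dB SPL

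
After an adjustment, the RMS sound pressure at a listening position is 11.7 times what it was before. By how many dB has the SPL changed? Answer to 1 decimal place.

Sound pressure is an amplitude quantity: ΔL = 20·log₁₀(p₂/p₁).
20·log₁₀(11.7) = 21.4 dB.

21.4 dB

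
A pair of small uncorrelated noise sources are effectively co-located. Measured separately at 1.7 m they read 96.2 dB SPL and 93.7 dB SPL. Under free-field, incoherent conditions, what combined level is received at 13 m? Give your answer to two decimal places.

Combined at 1.7 m: 10·log₁₀(10^(96.2/10)+10^(93.7/10)) = 98.138 dB SPL.
Then apply −20·log₁₀(13/1.7) = -17.670 dB → 80.47 dB SPL.

80.47 dB SPL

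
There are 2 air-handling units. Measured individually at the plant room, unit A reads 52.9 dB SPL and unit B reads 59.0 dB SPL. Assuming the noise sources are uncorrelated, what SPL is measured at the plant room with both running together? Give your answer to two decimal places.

59.95 dB SPL

Uncorrelated sources add in intensity (power), not in dB.
L_total = 10·log₁₀(10^(52.9/10) + 10^(59.0/10)) = 10·log₁₀(989300) = 59.95 dB SPL.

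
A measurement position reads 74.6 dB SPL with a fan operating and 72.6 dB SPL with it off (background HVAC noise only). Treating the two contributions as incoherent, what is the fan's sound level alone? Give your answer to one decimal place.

Remove the background by subtracting linear intensities:
L_src = 10·log₁₀(10^(74.6/10) − 10^(72.6/10)) = 10·log₁₀(10640000) = 70.3 dB SPL.

70.3 dB SPL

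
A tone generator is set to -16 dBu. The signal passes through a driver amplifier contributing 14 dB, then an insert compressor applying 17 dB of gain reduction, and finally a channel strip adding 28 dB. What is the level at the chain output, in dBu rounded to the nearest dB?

In dB, series stages simply add:
-16 + 14 − 17 + 28 = +9 dBu.

+9 dBu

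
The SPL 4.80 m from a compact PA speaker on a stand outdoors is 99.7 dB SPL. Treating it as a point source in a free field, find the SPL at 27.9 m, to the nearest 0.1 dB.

Inverse-square spreading gives ΔL = −20·log₁₀(d₂/d₁).
ΔL = −20·log₁₀(27.9/4.80) = -15.29 dB, so L₂ = 99.7 + (-15.29) = 84.4 dB SPL.

84.4 dB SPL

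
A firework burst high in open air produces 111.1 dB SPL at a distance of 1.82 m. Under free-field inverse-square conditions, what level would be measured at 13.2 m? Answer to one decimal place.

93.9 dB SPL

Free-field point source: level drops by 20·log₁₀ of the distance ratio.
ΔL = −20·log₁₀(13.2/1.82) = -17.21 dB, so L₂ = 111.1 + (-17.21) = 93.9 dB SPL.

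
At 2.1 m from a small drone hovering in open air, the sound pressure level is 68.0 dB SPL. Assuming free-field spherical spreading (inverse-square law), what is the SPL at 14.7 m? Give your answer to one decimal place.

51.1 dB SPL

Free-field point source: level drops by 20·log₁₀ of the distance ratio.
ΔL = −20·log₁₀(14.7/2.1) = -16.90 dB, so L₂ = 68.0 + (-16.90) = 51.1 dB SPL.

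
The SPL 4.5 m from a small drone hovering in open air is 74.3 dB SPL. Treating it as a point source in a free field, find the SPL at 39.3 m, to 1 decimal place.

For a point source in a free field, ΔL = −20·log₁₀(d₂/d₁).
ΔL = −20·log₁₀(39.3/4.5) = -18.82 dB, so L₂ = 74.3 + (-18.82) = 55.5 dB SPL.

55.5 dB SPL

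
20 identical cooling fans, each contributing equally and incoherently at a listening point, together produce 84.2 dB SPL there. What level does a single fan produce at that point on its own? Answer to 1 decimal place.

20 equal incoherent sources add 10·log₁₀(20) = 13.01 dB over one source.
L_one = 84.2 − 13.01 = 71.2 dB SPL.

71.2 dB SPL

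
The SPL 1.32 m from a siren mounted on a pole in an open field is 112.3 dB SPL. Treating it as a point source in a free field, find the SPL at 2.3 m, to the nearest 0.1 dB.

Inverse-square spreading gives ΔL = −20·log₁₀(d₂/d₁).
ΔL = −20·log₁₀(2.3/1.32) = -4.82 dB, so L₂ = 112.3 + (-4.82) = 107.5 dB SPL.

107.5 dB SPL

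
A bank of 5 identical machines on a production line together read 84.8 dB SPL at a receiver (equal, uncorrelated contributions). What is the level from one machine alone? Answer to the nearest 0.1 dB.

77.8 dB SPL

5 equal incoherent sources add 10·log₁₀(5) = 6.99 dB over one source.
L_one = 84.8 − 6.99 = 77.8 dB SPL.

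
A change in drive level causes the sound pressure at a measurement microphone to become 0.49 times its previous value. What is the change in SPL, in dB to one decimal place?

-6.2 dB

Sound pressure is an amplitude quantity: ΔL = 20·log₁₀(p₂/p₁).
20·log₁₀(0.49) = -6.2 dB.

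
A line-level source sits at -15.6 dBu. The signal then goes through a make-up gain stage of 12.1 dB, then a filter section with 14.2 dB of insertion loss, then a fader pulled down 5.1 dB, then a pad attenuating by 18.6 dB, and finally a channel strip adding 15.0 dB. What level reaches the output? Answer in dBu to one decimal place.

Cascaded gains and losses add directly in dB.
-15.6 + 12.1 − 14.2 − 5.1 − 18.6 + 15.0 = -26.4 dBu.

-26.4 dBu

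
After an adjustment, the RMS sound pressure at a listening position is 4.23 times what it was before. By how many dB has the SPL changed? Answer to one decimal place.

SPL change from a pressure ratio uses the 20·log₁₀ form:
20·log₁₀(4.23) = 12.5 dB.

12.5 dB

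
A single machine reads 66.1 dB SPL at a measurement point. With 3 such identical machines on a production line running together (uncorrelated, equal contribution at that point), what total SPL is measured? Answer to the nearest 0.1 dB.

70.9 dB SPL

3 equal incoherent sources raise the level by 10·log₁₀(3) = 4.77 dB.
L_total = 66.1 + 4.77 = 70.9 dB SPL.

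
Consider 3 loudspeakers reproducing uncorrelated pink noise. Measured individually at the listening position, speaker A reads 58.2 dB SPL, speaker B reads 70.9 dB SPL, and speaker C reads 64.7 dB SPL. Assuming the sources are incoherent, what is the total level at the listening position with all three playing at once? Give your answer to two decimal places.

Add the sources as powers (linear), then convert back to dB:
L_total = 10·log₁₀(10^(58.2/10) + 10^(70.9/10) + 10^(64.7/10)) = 10·log₁₀(15910000) = 72.02 dB SPL.

72.02 dB SPL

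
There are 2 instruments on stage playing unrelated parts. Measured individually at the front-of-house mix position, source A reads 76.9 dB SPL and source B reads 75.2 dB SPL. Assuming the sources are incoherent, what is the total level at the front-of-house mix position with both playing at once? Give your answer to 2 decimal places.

79.14 dB SPL

Incoherent sources sum as intensities:
L_total = 10·log₁₀(10^(76.9/10) + 10^(75.2/10)) = 10·log₁₀(82090000) = 79.14 dB SPL.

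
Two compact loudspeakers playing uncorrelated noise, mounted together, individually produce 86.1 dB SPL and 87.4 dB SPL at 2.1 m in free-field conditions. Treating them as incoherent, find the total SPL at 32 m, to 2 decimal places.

Combined at 2.1 m: 10·log₁₀(10^(86.1/10)+10^(87.4/10)) = 89.809 dB SPL.
Then apply −20·log₁₀(32/2.1) = -23.659 dB → 66.15 dB SPL.

66.15 dB SPL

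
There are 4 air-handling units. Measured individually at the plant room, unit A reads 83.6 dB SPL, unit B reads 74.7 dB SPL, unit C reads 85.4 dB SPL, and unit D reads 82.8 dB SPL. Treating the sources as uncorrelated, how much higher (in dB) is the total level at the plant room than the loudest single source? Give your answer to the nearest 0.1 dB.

Add the sources as powers (linear), then convert back to dB:
L_total = 10·log₁₀(10^(83.6/10) + 10^(74.7/10) + 10^(85.4/10) + 10^(82.8/10)) = 89.01 dB SPL.
Excess over the loudest (85.4 dB): 89.01 − 85.4 = 3.6 dB.

3.6 dB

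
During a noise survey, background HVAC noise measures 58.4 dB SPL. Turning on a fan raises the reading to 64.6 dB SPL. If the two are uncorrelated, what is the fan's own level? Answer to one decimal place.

63.4 dB SPL

Background correction is a power subtraction:
L_src = 10·log₁₀(10^(64.6/10) − 10^(58.4/10)) = 10·log₁₀(2192000) = 63.4 dB SPL.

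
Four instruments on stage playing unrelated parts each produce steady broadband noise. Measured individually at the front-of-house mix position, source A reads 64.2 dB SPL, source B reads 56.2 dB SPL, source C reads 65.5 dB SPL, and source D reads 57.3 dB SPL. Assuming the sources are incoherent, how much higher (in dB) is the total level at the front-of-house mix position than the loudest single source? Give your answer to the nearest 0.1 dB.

3.0 dB

Add the sources as powers (linear), then convert back to dB:
L_total = 10·log₁₀(10^(64.2/10) + 10^(56.2/10) + 10^(65.5/10) + 10^(57.3/10)) = 68.53 dB SPL.
Excess over the loudest (65.5 dB): 68.53 − 65.5 = 3.0 dB.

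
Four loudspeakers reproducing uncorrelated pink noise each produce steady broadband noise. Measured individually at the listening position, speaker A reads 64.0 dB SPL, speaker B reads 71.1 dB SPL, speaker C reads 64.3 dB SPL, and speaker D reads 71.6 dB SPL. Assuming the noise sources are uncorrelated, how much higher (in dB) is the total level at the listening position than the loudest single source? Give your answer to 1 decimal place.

Add the sources as powers (linear), then convert back to dB:
L_total = 10·log₁₀(10^(64.0/10) + 10^(71.1/10) + 10^(64.3/10) + 10^(71.6/10)) = 75.12 dB SPL.
Excess over the loudest (71.6 dB): 75.12 − 71.6 = 3.5 dB.

3.5 dB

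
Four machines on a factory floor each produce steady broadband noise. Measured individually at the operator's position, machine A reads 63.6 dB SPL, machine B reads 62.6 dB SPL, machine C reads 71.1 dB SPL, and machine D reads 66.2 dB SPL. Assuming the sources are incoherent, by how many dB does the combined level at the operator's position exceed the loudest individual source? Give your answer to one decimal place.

Incoherent sources sum as intensities:
L_total = 10·log₁₀(10^(63.6/10) + 10^(62.6/10) + 10^(71.1/10) + 10^(66.2/10)) = 73.26 dB SPL.
Excess over the loudest (71.1 dB): 73.26 − 71.1 = 2.2 dB.

2.2 dB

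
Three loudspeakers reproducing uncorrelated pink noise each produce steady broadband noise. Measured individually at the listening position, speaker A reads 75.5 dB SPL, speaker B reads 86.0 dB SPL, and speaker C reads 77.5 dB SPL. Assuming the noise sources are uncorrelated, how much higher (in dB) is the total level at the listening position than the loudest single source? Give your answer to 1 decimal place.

Add the sources as powers (linear), then convert back to dB:
L_total = 10·log₁₀(10^(75.5/10) + 10^(86.0/10) + 10^(77.5/10)) = 86.90 dB SPL.
Excess over the loudest (86.0 dB): 86.90 − 86.0 = 0.9 dB.

0.9 dB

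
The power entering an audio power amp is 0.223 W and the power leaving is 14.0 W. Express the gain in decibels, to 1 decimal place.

Power is a power quantity, so gain = 10·log₁₀(P_out/P_in).
10·log₁₀(14.0/0.223) = 10·log₁₀(62.78) = 18.0 dB.

18.0 dB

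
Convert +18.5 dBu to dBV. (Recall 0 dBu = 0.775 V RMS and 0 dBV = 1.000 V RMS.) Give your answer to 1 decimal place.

+16.3 dBV

The offset between the scales is 20·log₁₀(0.775/1.000) = −2.214 dB.
So dBV = +18.5 − 2.214 = +16.3 dBV.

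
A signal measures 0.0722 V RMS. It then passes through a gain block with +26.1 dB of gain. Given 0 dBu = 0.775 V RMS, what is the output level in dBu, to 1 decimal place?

+5.5 dBu

Input level: 20·log₁₀(0.0722/0.775) = -20.62 dBu.
Output: -20.62 + 26.1 = +5.5 dBu.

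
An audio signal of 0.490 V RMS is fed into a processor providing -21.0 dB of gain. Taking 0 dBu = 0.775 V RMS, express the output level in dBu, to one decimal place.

-25.0 dBu

Input level: 20·log₁₀(0.490/0.775) = -3.98 dBu.
Output: -3.98 − 21.0 = -25.0 dBu.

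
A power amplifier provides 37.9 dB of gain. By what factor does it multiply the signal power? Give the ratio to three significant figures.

Power ratio = 10^(dB/10).
10^(37.9/10) = 10^(3.790) = 6170.

6170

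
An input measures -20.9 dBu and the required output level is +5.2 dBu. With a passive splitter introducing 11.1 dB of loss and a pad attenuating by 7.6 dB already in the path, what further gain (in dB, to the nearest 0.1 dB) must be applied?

The required make-up gain is the shortfall in the dB sum.
G = +5.2 − (-20.9) + 11.1 + 7.6 = 44.8 dB.

44.8 dB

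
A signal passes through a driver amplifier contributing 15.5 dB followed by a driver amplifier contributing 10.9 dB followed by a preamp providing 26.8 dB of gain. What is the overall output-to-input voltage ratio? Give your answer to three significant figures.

457

Net gain = 15.5 + 10.9 + 26.8 = 53.2 dB.
Voltage ratio = 10^(53.2/20) = 457.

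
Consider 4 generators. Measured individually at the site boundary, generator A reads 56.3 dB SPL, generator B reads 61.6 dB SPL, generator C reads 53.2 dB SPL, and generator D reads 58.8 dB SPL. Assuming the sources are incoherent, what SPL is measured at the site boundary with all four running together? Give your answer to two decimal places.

64.53 dB SPL

Uncorrelated sources add in intensity (power), not in dB.
L_total = 10·log₁₀(10^(56.3/10) + 10^(61.6/10) + 10^(53.2/10) + 10^(58.8/10)) = 10·log₁₀(2840000) = 64.53 dB SPL.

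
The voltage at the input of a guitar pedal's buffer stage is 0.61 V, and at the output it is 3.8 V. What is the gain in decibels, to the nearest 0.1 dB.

Voltage is an amplitude quantity, so gain = 20·log₁₀(V_out/V_in).
20·log₁₀(3.8/0.61) = 20·log₁₀(6.230) = 15.9 dB.

15.9 dB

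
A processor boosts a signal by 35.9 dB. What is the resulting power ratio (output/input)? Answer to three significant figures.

Power ratio = 10^(dB/10).
10^(35.9/10) = 10^(3.590) = 3890.

3890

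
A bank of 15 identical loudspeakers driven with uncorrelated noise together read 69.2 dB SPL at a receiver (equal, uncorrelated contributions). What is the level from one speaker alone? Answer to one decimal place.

15 equal incoherent sources add 10·log₁₀(15) = 11.76 dB over one source.
L_one = 69.2 − 11.76 = 57.4 dB SPL.

57.4 dB SPL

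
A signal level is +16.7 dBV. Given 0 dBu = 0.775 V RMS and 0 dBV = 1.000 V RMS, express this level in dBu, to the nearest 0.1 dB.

The offset between the scales is 20·log₁₀(0.775/1.000) = −2.214 dB.
So dBu = +16.7 + 2.214 = +18.9 dBu.

+18.9 dBu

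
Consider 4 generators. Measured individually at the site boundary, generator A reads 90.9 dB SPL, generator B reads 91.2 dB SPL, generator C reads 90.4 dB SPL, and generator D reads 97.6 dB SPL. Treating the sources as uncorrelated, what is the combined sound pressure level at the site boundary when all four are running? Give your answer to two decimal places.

Uncorrelated sources add in intensity (power), not in dB.
L_total = 10·log₁₀(10^(90.9/10) + 10^(91.2/10) + 10^(90.4/10) + 10^(97.6/10)) = 10·log₁₀(9399000000) = 99.73 dB SPL.

99.73 dB SPL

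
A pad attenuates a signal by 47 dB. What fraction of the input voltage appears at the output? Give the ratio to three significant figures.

0.00447

Voltage ratio = 10^(dB/20).
10^(-47/20) = 10^(-2.350) = 0.00447.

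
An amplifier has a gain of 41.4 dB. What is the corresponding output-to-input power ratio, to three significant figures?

Power ratio = 10^(dB/10).
10^(41.4/10) = 10^(4.140) = 13800.

13800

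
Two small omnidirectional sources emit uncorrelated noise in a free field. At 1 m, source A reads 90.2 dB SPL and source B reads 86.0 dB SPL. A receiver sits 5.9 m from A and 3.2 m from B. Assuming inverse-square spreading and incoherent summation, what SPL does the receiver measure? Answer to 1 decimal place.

At the listener: L_A = 90.2 − 20·log₁₀(5.9) = 74.78 dB; L_B = 86.0 − 20·log₁₀(3.2) = 75.90 dB.
Combined: 10·log₁₀(10^(74.78/10)+10^(75.90/10)) = 78.4 dB SPL.

78.4 dB SPL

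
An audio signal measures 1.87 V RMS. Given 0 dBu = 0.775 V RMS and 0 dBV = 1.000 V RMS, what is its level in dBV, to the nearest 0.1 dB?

dBV = 20·log₁₀(V / 1.000 V).
20·log₁₀(1.87/1.000) = +5.4 dBV.

+5.4 dBV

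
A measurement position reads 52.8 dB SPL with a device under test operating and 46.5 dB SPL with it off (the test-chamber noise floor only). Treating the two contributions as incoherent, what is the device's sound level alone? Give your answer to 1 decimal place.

Subtract intensities: L_src = 10·log₁₀(10^(L_total/10) − 10^(L_bg/10)).
L_src = 10·log₁₀(10^(52.8/10) − 10^(46.5/10)) = 10·log₁₀(145900) = 51.6 dB SPL.

51.6 dB SPL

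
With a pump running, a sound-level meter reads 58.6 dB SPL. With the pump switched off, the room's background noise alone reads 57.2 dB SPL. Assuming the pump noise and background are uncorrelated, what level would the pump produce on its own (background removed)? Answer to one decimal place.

Subtract intensities: L_src = 10·log₁₀(10^(L_total/10) − 10^(L_bg/10)).
L_src = 10·log₁₀(10^(58.6/10) − 10^(57.2/10)) = 10·log₁₀(199600) = 53.0 dB SPL.

53.0 dB SPL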